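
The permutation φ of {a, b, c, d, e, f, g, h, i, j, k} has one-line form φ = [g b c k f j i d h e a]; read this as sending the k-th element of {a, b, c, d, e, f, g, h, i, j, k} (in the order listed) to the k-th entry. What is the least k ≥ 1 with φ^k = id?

Decomposing into disjoint cycles gives cycle lengths 6, 3, 1, 1.
The order is lcm(6, 3) = 6.

6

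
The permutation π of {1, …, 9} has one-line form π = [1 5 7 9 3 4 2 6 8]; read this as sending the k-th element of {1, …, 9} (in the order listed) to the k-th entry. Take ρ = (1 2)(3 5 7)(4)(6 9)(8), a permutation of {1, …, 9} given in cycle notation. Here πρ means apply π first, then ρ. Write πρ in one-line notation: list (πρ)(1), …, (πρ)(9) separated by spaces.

2 7 3 6 5 4 1 9 8

(πρ)(x) = ρ(π(x)). Computing each image: ρ(π(1)) = ρ(1) = 2, ρ(π(2)) = ρ(5) = 7, ρ(π(3)) = ρ(7) = 3, ρ(π(4)) = ρ(9) = 6, ρ(π(5)) = ρ(3) = 5, ρ(π(6)) = ρ(4) = 4, ρ(π(7)) = ρ(2) = 1, ρ(π(8)) = ρ(6) = 9, ρ(π(9)) = ρ(8) = 8.
Hence πρ = [2 7 3 6 5 4 1 9 8].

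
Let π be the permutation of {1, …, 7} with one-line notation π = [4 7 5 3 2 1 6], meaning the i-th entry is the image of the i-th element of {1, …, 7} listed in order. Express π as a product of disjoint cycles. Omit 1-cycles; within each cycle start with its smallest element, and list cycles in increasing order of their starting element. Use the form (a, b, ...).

Start at 1 and follow images: 1 → 4 → 3 → 5 → 2 → 7 → 6 → 1, giving the cycle (1, 4, 3, 5, 2, 7, 6).
Continuing from each remaining unvisited element yields (1, 4, 3, 5, 2, 7, 6).

(1, 4, 3, 5, 2, 7, 6)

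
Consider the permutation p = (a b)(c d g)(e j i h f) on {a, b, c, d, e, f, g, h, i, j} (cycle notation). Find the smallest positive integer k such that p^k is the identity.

The disjoint cycles have lengths 5, 3, 2.
The order is lcm(5, 3, 2) = 30.

30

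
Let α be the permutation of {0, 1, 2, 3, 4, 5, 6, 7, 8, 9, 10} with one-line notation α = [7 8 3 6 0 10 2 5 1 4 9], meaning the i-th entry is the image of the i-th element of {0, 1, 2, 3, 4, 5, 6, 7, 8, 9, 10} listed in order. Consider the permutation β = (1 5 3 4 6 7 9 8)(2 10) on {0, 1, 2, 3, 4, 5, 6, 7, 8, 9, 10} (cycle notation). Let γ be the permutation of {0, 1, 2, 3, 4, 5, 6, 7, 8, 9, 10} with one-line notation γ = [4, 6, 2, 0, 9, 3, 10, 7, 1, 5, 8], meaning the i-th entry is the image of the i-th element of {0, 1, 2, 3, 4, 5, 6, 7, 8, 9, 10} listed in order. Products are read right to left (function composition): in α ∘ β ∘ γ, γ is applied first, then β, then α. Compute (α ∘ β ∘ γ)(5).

0

Chase 5: γ(5) = 3; β(3) = 4; α(4) = 0. Hence (α ∘ β ∘ γ)(5) = 0.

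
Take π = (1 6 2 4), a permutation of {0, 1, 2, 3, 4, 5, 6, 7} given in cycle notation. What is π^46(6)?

4

6 lies in the 4-cycle (1 6 2 4).
Powers repeat with period 4 on this cycle, and 46 mod 4 = 2, so π^46(6) = π^2(6).
Advancing 2 steps from 6: 6 → 2 → 4.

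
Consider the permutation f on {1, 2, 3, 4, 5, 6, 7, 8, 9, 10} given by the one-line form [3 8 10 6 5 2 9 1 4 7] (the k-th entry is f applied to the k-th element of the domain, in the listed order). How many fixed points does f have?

1

The fixed points (elements with f(x) = x) are {5}, so there is 1.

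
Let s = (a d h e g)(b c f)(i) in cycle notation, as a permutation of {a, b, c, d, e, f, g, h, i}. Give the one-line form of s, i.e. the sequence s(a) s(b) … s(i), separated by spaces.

d c f h g b a e i

Reading each image from the cycles: a↦d, b↦c, c↦f, d↦h, e↦g, f↦b, g↦a, h↦e, i↦i.
So the one-line form is d c f h g b a e i.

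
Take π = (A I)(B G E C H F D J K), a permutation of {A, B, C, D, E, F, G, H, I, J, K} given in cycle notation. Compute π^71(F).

F lies in the 9-cycle (B G E C H F D J K).
Since the cycle has length 9, π^71 acts on it the same as π^8 (71 mod 9 = 8).
Advancing 8 steps from F: F → D → J → K → B → G → E → C → H.

H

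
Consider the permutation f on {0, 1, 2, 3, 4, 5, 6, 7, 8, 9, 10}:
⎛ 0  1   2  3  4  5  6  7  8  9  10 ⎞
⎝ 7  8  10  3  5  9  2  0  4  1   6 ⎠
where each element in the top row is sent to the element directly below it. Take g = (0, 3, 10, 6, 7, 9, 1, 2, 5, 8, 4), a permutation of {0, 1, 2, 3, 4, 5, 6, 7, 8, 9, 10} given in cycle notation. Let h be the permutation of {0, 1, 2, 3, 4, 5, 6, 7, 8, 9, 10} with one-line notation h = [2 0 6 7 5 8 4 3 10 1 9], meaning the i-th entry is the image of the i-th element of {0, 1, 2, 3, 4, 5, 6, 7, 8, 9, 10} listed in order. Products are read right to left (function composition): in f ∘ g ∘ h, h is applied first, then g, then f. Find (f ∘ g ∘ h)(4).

Chase 4: h(4) = 5; g(5) = 8; f(8) = 4. Hence (f ∘ g ∘ h)(4) = 4.

4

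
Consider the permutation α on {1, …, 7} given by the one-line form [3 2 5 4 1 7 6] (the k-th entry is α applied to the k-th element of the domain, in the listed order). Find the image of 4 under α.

4

4 is element number 4 of the domain, and entry number 4 of the one-line form is 4, so α(4) = 4.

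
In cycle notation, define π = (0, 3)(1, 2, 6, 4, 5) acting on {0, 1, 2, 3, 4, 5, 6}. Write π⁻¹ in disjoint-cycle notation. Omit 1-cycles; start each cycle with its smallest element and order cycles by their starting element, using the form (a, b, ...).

If π sends a → b within a cycle, π⁻¹ sends b → a; equivalently, reverse each cycle.
Reversing each cycle of π and rotating so the smallest element leads gives (0, 3)(1, 5, 4, 6, 2).

(0, 3)(1, 5, 4, 6, 2)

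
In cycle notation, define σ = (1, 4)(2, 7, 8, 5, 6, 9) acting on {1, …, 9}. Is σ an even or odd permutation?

The cycle lengths are 6, 2, 1.
A cycle of length ℓ contributes ℓ−1 transpositions, so σ is a product of 5 + 1 = 6 transpositions — even.

even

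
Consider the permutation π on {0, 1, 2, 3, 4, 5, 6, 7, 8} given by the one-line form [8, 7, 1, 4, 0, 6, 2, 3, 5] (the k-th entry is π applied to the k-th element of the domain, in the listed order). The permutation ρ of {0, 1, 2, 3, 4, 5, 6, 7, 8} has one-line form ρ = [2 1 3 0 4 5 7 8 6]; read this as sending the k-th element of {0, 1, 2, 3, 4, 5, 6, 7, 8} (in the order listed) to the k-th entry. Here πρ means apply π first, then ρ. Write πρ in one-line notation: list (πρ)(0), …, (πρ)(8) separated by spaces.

Chase each element through π then ρ: 0 → 8 → 6; 1 → 7 → 8; 2 → 1 → 1; 3 → 4 → 4; 4 → 0 → 2; 5 → 6 → 7; 6 → 2 → 3; 7 → 3 → 0; 8 → 5 → 5.
So πρ in one-line form is 6 8 1 4 2 7 3 0 5.

6 8 1 4 2 7 3 0 5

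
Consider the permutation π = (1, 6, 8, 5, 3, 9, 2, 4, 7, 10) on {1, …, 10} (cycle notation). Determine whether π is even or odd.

odd

The cycle lengths are 10.
A cycle of length ℓ contributes ℓ−1 transpositions, so π is a product of 9 transpositions — odd.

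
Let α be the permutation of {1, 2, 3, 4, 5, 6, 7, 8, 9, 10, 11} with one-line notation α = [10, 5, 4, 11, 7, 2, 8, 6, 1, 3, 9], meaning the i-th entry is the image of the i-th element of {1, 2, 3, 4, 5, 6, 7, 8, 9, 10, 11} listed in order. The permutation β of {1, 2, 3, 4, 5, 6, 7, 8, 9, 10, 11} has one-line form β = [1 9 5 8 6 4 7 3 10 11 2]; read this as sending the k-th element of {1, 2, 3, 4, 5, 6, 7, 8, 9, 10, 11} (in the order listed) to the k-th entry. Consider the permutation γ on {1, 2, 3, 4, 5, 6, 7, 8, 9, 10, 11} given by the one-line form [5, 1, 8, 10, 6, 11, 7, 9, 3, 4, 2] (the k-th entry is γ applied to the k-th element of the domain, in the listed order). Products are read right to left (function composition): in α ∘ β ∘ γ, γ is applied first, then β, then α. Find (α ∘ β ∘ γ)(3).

(α ∘ β ∘ γ)(3) = α(β(γ(3))). γ(3) = 8, then β(8) = 3, then α(3) = 4, so the result is 4.

4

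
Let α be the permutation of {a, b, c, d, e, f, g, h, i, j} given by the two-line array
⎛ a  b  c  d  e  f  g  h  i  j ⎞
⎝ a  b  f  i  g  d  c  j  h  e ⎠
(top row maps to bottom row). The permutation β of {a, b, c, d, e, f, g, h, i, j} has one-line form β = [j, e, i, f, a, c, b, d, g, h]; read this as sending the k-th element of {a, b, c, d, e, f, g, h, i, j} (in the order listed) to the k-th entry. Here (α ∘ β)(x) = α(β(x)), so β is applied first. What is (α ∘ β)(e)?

a

β(e) = a, then α(a) = a; composing gives (α ∘ β)(e) = a.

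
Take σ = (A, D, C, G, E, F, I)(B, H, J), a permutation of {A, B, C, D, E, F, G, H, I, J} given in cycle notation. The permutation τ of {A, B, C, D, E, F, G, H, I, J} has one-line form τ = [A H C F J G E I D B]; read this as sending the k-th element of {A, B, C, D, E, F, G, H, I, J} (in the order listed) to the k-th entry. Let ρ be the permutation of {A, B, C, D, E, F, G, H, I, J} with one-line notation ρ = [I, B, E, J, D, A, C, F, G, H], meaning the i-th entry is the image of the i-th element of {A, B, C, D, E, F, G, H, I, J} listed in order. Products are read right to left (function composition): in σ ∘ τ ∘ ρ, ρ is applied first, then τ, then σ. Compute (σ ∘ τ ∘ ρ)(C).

B

Chase C: ρ(C) = E; τ(E) = J; σ(J) = B. Hence (σ ∘ τ ∘ ρ)(C) = B.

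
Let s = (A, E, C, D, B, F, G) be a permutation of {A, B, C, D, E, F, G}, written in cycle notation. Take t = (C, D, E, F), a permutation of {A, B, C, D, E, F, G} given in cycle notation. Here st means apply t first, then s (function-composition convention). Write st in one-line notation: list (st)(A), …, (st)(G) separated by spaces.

(st)(x) = s(t(x)). Computing each image: s(t(A)) = s(A) = E, s(t(B)) = s(B) = F, s(t(C)) = s(D) = B, s(t(D)) = s(E) = C, s(t(E)) = s(F) = G, s(t(F)) = s(C) = D, s(t(G)) = s(G) = A.
Hence st = [E F B C G D A].

E F B C G D A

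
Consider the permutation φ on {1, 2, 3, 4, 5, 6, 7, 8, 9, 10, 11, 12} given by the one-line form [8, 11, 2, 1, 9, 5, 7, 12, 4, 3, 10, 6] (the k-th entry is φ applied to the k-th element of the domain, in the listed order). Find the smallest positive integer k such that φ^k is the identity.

The disjoint-cycle form of φ has cycle lengths 7, 4, 1.
The order of φ is the least common multiple of its cycle lengths: lcm(7, 4) = 28.

28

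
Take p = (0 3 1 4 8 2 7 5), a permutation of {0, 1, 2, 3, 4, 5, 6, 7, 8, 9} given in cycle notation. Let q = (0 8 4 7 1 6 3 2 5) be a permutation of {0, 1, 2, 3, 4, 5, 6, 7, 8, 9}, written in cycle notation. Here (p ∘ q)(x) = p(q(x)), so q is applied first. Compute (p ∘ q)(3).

7

q(3) = 2, then p(2) = 7; composing gives (p ∘ q)(3) = 7.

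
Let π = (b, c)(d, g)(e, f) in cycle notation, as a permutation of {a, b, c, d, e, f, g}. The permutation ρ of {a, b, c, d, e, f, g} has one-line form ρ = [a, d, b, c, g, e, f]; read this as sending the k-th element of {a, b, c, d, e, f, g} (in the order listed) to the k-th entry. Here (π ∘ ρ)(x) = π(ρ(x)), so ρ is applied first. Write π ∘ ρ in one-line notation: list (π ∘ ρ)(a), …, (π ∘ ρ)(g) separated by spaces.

(π ∘ ρ)(x) = π(ρ(x)). Computing each image: π(ρ(a)) = π(a) = a, π(ρ(b)) = π(d) = g, π(ρ(c)) = π(b) = c, π(ρ(d)) = π(c) = b, π(ρ(e)) = π(g) = d, π(ρ(f)) = π(e) = f, π(ρ(g)) = π(f) = e.
Hence π ∘ ρ = [a g c b d f e].

a g c b d f e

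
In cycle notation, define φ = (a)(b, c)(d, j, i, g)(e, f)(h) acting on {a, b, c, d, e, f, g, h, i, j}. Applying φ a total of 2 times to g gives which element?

j

g lies in the 4-cycle (d, j, i, g).
Advancing 2 steps from g: g → d → j.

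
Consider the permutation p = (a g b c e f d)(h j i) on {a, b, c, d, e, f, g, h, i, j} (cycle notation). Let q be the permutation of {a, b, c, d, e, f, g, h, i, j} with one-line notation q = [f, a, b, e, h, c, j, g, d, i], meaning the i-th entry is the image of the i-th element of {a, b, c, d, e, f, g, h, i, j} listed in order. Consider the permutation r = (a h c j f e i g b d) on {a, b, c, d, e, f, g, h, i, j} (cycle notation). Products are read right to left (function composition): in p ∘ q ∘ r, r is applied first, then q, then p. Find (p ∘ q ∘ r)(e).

a

Chase e: r(e) = i; q(i) = d; p(d) = a. Hence (p ∘ q ∘ r)(e) = a.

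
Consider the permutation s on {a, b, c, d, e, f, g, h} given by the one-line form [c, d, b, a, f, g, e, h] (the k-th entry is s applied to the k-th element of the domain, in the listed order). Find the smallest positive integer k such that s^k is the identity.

12

Decomposing into disjoint cycles gives cycle lengths 4, 3, 1.
Since disjoint cycles commute, ord(s) = lcm(4, 3) = 12.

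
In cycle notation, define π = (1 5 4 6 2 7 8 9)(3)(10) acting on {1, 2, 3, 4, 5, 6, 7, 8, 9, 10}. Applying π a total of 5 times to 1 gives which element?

7

1 lies in the 8-cycle (1 5 4 6 2 7 8 9).
Stepping 5 places around the cycle: 1 → 5 → 4 → 6 → 2 → 7.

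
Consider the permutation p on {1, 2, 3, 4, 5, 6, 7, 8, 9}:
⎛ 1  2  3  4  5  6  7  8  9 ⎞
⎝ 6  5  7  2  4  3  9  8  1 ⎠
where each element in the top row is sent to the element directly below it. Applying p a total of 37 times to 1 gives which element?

3

Tracing 1 → 6 → … returns to 1 after 5 steps, so 1 lies in a 5-cycle (1, 6, 3, 7, 9).
Powers repeat with period 5 on this cycle, and 37 mod 5 = 2, so p^37(1) = p^2(1).
Stepping 2 places around the cycle: 1 → 6 → 3.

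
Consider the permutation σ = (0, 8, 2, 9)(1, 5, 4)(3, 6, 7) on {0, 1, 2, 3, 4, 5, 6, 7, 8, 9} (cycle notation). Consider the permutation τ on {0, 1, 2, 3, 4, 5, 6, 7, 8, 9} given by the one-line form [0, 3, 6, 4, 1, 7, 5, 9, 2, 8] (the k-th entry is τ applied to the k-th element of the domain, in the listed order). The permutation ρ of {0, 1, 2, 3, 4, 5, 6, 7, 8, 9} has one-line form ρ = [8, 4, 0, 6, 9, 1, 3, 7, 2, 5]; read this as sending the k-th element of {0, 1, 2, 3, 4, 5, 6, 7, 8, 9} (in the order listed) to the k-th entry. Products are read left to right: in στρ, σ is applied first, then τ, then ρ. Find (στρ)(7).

Apply the permutations in order: σ(7) = 3, then τ(3) = 4, then ρ(4) = 9. So (στρ)(7) = 9.

9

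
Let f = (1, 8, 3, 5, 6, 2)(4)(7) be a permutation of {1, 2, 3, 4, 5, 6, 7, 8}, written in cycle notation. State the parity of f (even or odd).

The cycle lengths are 6, 1, 1.
A cycle of length ℓ contributes ℓ−1 transpositions, so f is a product of 5 transpositions — odd.

odd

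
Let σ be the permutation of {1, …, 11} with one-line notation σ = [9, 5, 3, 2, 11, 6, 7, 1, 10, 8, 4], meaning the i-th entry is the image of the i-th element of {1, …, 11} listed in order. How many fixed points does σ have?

The fixed points (elements with σ(x) = x) are {3, 6, 7}, so there are 3.

3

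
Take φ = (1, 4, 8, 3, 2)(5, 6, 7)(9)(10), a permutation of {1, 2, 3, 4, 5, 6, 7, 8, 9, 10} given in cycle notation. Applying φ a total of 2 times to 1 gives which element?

1 lies in the 5-cycle (1, 4, 8, 3, 2).
Stepping 2 places around the cycle: 1 → 4 → 8.

8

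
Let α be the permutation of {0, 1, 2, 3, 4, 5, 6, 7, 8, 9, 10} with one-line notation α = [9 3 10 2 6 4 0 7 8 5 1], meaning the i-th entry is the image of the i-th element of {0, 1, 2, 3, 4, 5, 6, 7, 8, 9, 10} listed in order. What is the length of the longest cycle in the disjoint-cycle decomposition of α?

Decomposing into disjoint cycles gives (0 9 5 4 6)(1 3 2 10); the longest has length 5.

5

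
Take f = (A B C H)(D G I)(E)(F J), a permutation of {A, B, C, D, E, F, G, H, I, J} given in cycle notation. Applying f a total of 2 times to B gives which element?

B lies in the 4-cycle (A B C H).
Advancing 2 steps from B: B → C → H.

H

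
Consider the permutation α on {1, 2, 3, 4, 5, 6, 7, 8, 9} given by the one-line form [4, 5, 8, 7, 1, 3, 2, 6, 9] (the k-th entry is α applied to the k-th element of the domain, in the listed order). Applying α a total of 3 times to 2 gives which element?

Tracing 2 → 5 → … returns to 2 after 5 steps, so 2 lies in a 5-cycle (1, 4, 7, 2, 5).
Stepping 3 places around the cycle: 2 → 5 → 1 → 4.

4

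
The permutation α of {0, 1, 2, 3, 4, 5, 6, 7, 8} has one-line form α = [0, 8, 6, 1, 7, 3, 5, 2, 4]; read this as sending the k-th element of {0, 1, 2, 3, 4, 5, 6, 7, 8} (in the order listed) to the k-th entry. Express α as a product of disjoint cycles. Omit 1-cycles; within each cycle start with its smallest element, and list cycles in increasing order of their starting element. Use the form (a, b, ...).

(1, 8, 4, 7, 2, 6, 5, 3)

Start at 1 and follow images: 1 → 8 → 4 → 7 → 2 → 6 → 5 → 3 → 1, giving the cycle (1, 8, 4, 7, 2, 6, 5, 3).
Continuing from each remaining unvisited element yields (1, 8, 4, 7, 2, 6, 5, 3).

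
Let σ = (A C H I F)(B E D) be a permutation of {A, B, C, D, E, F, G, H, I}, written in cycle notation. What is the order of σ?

15

The disjoint cycles have lengths 5, 3, 1.
The order is lcm(5, 3) = 15.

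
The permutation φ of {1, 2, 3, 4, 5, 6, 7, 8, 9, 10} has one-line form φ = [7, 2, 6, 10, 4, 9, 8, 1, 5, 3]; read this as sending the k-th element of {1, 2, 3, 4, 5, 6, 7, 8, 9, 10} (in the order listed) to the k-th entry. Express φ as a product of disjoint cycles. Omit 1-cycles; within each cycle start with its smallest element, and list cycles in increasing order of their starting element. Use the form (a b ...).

(1 7 8)(3 6 9 5 4 10)

From 1: 1 → 7 → 8 → 1, closing the cycle (1 7 8).
Continuing from each remaining unvisited element yields (1 7 8)(3 6 9 5 4 10).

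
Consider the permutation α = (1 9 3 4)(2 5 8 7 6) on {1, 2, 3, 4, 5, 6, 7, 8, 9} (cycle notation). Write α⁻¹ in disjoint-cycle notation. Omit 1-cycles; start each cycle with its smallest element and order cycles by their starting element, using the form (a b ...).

(1 4 3 9)(2 6 7 8 5)

Inverting a permutation written in cycle notation just reverses the order within every cycle.
Reversing each cycle of α and rotating so the smallest element leads gives (1 4 3 9)(2 6 7 8 5).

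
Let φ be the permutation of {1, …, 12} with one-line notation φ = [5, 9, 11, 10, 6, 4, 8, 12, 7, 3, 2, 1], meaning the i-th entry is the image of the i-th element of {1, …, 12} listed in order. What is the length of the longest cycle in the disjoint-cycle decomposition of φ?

Decomposing into disjoint cycles gives (1 5 6 4 10 3 11 2 9 7 8 12); the longest has length 12.

12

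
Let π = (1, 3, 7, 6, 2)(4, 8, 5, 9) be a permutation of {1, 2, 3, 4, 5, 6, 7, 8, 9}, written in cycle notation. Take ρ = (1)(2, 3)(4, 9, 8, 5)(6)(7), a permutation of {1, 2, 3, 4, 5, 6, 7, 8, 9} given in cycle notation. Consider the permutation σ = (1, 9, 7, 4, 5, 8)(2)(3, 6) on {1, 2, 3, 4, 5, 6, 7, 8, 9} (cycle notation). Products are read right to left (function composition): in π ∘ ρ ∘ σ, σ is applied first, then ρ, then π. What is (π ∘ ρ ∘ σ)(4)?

8

Chase 4: σ(4) = 5; ρ(5) = 4; π(4) = 8. Hence (π ∘ ρ ∘ σ)(4) = 8.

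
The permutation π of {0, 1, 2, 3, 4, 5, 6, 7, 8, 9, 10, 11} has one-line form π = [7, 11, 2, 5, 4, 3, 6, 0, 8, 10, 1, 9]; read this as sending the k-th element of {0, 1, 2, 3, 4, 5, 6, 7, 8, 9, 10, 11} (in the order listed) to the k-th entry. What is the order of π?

Decomposing into disjoint cycles gives cycle lengths 4, 2, 2, 1, 1, 1, 1.
Since disjoint cycles commute, ord(π) = lcm(4, 2, 2) = 4.

4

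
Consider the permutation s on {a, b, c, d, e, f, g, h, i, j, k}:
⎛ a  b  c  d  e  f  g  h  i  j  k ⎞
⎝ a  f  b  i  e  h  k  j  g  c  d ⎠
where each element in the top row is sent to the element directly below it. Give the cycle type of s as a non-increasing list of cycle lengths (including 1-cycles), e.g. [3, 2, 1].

The disjoint cycles are (a)(b, f, h, j, c)(d, i, g, k)(e), with lengths 5, 4, 1, 1 in non-increasing order.

[5, 4, 1, 1]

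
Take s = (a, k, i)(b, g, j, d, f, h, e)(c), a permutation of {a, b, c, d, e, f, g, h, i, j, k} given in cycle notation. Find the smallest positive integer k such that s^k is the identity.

21

The disjoint cycles have lengths 7, 3, 1.
The order of s is the least common multiple of its cycle lengths: lcm(7, 3) = 21.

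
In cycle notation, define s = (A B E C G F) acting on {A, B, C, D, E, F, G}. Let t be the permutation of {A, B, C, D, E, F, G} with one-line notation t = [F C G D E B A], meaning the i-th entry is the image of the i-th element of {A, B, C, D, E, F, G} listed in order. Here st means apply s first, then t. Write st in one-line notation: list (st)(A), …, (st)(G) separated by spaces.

C E A D G F B

Chase each element through s then t: A → B → C; B → E → E; C → G → A; D → D → D; E → C → G; F → A → F; G → F → B.
So st in one-line form is C E A D G F B.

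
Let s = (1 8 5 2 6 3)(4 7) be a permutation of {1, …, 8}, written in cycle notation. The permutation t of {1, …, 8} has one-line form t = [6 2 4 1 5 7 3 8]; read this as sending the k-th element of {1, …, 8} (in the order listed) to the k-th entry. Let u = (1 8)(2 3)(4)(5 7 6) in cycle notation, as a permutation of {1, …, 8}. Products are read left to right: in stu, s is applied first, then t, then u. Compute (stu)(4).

2

Chase 4: s(4) = 7; t(7) = 3; u(3) = 2. Hence (stu)(4) = 2.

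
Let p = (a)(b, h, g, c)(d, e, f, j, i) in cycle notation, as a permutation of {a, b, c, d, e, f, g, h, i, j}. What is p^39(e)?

d

e lies in the 5-cycle (d, e, f, j, i).
Powers repeat with period 5 on this cycle, and 39 mod 5 = 4, so p^39(e) = p^4(e).
Advancing 4 steps from e: e → f → j → i → d.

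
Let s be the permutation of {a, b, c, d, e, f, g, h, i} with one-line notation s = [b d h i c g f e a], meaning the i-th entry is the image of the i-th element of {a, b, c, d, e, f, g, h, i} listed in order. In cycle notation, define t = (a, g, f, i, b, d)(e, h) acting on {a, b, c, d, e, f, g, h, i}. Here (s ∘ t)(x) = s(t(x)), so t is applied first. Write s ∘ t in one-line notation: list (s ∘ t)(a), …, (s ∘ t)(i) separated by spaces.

f i h b e a g c d

Chase each element through t then s: a → g → f; b → d → i; c → c → h; d → a → b; e → h → e; f → i → a; g → f → g; h → e → c; i → b → d.
Collecting the images, s ∘ t = [f i h b e a g c d].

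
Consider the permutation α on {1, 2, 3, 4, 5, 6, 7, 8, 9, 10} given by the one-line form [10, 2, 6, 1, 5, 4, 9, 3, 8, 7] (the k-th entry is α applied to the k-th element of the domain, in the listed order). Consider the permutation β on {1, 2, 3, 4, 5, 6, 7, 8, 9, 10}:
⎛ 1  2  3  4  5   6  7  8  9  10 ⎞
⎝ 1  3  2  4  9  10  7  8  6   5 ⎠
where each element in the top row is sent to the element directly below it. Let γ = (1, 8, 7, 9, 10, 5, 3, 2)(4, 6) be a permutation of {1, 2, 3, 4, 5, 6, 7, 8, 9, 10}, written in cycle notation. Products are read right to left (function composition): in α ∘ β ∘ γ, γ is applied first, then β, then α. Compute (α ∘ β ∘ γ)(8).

9

Chase 8: γ(8) = 7; β(7) = 7; α(7) = 9. Hence (α ∘ β ∘ γ)(8) = 9.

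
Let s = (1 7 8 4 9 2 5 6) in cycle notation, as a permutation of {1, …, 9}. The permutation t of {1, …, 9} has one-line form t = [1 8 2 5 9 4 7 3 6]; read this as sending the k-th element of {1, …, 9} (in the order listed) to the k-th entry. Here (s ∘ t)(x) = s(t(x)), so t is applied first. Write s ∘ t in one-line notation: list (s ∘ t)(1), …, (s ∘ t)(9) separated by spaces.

(s ∘ t)(x) = s(t(x)). Computing each image: s(t(1)) = s(1) = 7, s(t(2)) = s(8) = 4, s(t(3)) = s(2) = 5, s(t(4)) = s(5) = 6, s(t(5)) = s(9) = 2, s(t(6)) = s(4) = 9, s(t(7)) = s(7) = 8, s(t(8)) = s(3) = 3, s(t(9)) = s(6) = 1.
Hence s ∘ t = [7 4 5 6 2 9 8 3 1].

7 4 5 6 2 9 8 3 1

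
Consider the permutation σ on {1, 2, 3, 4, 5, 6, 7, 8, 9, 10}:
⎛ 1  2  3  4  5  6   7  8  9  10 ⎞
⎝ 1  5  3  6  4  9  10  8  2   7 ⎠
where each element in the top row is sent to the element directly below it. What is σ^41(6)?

Tracing 6 → 9 → … returns to 6 after 5 steps, so 6 lies in a 5-cycle (2, 5, 4, 6, 9).
Powers repeat with period 5 on this cycle, and 41 mod 5 = 1, so σ^41(6) = σ^1(6).
Stepping 1 place around the cycle: 6 → 9.

9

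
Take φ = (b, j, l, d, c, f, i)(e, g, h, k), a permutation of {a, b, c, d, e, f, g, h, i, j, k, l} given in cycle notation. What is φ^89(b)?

b lies in the 7-cycle (b, j, l, d, c, f, i).
Powers repeat with period 7 on this cycle, and 89 mod 7 = 5, so φ^89(b) = φ^5(b).
Stepping 5 places around the cycle: b → j → l → d → c → f.

f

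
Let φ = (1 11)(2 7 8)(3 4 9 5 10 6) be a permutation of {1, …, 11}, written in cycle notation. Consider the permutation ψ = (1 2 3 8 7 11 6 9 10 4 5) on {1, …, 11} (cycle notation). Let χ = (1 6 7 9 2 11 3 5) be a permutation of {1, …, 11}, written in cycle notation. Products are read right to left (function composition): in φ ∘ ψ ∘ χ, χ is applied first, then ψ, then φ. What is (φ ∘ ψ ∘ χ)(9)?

4

Chase 9: χ(9) = 2; ψ(2) = 3; φ(3) = 4. Hence (φ ∘ ψ ∘ χ)(9) = 4.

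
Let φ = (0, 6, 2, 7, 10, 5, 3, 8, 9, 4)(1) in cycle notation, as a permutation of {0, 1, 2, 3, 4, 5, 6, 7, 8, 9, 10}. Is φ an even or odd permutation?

odd

The cycle lengths are 10, 1.
A cycle is odd iff its length is even; φ has 1 even-length cycle, so sgn(φ) = (−1)^1 and φ is odd.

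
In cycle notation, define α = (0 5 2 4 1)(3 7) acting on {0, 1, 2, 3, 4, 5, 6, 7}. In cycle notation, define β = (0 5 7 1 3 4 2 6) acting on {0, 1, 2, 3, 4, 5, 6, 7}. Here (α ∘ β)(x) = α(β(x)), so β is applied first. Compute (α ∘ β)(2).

6

First apply β: β(2) = 6, then α(6) = 6. Thus (α ∘ β)(2) = 6.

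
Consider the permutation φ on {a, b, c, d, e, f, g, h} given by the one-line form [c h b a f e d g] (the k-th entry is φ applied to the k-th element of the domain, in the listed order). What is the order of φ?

6

Decomposing into disjoint cycles gives cycle lengths 6, 2.
The order is lcm(6, 2) = 6.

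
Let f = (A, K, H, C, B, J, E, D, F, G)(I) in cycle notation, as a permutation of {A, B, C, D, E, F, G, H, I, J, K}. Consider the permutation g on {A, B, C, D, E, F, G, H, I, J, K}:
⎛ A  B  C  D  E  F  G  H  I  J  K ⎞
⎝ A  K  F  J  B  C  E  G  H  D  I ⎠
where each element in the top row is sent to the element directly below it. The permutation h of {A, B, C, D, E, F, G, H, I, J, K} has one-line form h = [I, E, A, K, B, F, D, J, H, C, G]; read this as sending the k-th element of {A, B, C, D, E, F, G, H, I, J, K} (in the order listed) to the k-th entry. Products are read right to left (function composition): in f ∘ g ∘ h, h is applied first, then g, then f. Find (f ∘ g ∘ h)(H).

(f ∘ g ∘ h)(H) = f(g(h(H))). h(H) = J, then g(J) = D, then f(D) = F, so the result is F.

F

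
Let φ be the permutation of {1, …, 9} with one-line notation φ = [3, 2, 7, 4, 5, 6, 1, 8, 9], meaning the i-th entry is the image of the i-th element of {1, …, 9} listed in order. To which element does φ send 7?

1

7 is element number 7 of the domain, and entry number 7 of the one-line form is 1, so φ(7) = 1.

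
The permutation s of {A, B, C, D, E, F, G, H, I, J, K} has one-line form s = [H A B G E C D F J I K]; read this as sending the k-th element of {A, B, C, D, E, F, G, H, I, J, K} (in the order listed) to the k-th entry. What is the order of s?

Decomposing into disjoint cycles gives cycle lengths 5, 2, 2, 1, 1.
The order of s is the least common multiple of its cycle lengths: lcm(5, 2, 2) = 10.

10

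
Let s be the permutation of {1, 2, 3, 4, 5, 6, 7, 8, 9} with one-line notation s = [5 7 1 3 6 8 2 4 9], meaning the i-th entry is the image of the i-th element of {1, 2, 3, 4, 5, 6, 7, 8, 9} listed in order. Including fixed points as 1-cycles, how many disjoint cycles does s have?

The cycle decomposition is (1 5 6 8 4 3)(2 7)(9), which has 3 cycles (counting 1-cycles).

3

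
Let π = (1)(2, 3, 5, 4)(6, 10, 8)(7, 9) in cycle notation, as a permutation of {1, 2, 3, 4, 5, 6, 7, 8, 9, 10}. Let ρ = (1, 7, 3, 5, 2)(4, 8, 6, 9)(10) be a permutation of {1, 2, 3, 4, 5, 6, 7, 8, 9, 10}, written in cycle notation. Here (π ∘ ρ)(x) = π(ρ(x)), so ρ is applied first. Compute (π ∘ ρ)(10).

(π ∘ ρ)(10) = π(ρ(10)). ρ(10) = 10, then π(10) = 8. So (π ∘ ρ)(10) = 8.

8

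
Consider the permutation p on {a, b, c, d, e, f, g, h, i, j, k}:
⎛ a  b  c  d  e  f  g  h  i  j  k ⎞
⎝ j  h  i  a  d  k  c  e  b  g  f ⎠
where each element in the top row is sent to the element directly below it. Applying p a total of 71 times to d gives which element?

e

Tracing d → a → … returns to d after 9 steps, so d lies in a 9-cycle (a, j, g, c, i, b, h, e, d).
On a 9-cycle, p^9 is the identity, so p^71 = p^8 there (71 ≡ 8 mod 9).
Advancing 8 steps from d: d → a → j → g → c → i → b → h → e.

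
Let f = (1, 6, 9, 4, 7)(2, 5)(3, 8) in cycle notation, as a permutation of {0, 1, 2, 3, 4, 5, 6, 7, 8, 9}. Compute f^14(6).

1

6 lies in the 5-cycle (1, 6, 9, 4, 7).
On a 5-cycle, f^5 is the identity, so f^14 = f^4 there (14 ≡ 4 mod 5).
Advancing 4 steps from 6: 6 → 9 → 4 → 7 → 1.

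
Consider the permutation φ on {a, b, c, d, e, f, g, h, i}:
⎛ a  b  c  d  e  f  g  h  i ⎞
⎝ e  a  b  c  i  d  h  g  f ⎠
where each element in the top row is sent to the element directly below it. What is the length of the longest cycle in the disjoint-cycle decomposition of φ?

Decomposing into disjoint cycles gives (a, e, i, f, d, c, b)(g, h); the longest has length 7.

7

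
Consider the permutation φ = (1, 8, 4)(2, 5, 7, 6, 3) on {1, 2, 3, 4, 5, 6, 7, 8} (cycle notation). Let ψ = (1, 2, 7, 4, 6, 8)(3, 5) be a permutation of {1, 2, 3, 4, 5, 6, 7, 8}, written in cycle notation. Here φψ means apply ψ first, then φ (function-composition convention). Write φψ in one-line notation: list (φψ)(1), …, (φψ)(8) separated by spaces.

Chase each element through ψ then φ: 1 → 2 → 5; 2 → 7 → 6; 3 → 5 → 7; 4 → 6 → 3; 5 → 3 → 2; 6 → 8 → 4; 7 → 4 → 1; 8 → 1 → 8.
Collecting the images, φψ = [5 6 7 3 2 4 1 8].

5 6 7 3 2 4 1 8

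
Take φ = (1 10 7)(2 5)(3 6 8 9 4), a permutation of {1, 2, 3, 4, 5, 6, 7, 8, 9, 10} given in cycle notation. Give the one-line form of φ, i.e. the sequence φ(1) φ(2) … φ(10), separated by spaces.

10 5 6 3 2 8 1 9 4 7

Reading each image from the cycles: 1→10, 2→5, 3→6, 4→3, 5→2, 6→8, 7→1, 8→9, 9→4, 10→7.
Listing these in domain order gives 10 5 6 3 2 8 1 9 4 7.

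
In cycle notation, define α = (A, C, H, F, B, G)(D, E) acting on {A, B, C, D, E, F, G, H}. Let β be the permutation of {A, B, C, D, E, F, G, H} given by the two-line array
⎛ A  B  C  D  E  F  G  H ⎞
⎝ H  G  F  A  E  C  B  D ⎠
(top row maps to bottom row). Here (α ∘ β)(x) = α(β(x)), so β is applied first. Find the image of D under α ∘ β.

C

β(D) = A, then α(A) = C; composing gives (α ∘ β)(D) = C.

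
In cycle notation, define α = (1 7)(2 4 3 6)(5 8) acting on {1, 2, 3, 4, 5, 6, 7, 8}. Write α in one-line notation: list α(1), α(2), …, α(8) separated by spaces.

7 4 6 3 8 2 1 5

Reading each image from the cycles: 1↦7, 2↦4, 3↦6, 4↦3, 5↦8, 6↦2, 7↦1, 8↦5.
So the one-line form is 7 4 6 3 8 2 1 5.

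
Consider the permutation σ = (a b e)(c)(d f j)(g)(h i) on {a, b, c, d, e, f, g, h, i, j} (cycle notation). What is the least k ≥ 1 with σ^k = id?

The cycle type of σ is (3, 3, 2, 1, 1).
Since disjoint cycles commute, ord(σ) = lcm(3, 3, 2) = 6.

6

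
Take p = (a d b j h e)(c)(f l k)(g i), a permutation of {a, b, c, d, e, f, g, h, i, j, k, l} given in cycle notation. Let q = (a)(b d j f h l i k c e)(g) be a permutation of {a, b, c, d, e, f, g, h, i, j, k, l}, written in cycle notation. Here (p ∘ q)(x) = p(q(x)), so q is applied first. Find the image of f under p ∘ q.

First apply q: q(f) = h, then p(h) = e. Thus (p ∘ q)(f) = e.

e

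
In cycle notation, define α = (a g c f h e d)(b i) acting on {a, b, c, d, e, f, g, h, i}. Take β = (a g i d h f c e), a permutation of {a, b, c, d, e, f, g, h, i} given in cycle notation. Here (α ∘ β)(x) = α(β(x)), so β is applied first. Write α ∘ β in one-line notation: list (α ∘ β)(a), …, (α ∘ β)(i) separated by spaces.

(α ∘ β)(x) = α(β(x)). Computing each image: α(β(a)) = α(g) = c, α(β(b)) = α(b) = i, α(β(c)) = α(e) = d, α(β(d)) = α(h) = e, α(β(e)) = α(a) = g, α(β(f)) = α(c) = f, α(β(g)) = α(i) = b, α(β(h)) = α(f) = h, α(β(i)) = α(d) = a.
Hence α ∘ β = [c i d e g f b h a].

c i d e g f b h a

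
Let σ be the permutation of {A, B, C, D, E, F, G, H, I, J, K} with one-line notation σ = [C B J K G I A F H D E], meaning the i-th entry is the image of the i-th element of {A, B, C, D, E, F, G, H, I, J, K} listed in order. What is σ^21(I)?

Tracing I → H → … returns to I after 3 steps, so I lies in a 3-cycle (F I H).
Powers repeat with period 3 on this cycle, and 21 mod 3 = 0, so σ^21(I) = σ^0(I).
So σ^21(I) = I.

I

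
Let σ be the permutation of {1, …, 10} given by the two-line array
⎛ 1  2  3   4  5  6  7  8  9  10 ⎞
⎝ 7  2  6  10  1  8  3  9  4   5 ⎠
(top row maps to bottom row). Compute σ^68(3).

10

Tracing 3 → 6 → … returns to 3 after 9 steps, so 3 lies in a 9-cycle (1 7 3 6 8 9 4 10 5).
Powers repeat with period 9 on this cycle, and 68 mod 9 = 5, so σ^68(3) = σ^5(3).
Advancing 5 steps from 3: 3 → 6 → 8 → 9 → 4 → 10.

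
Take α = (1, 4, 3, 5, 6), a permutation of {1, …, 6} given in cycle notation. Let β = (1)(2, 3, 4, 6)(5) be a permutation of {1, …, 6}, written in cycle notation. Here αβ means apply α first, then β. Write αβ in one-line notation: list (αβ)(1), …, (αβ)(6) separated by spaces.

For each element, apply α then β: 1 → 4 → 6; 2 → 2 → 3; 3 → 5 → 5; 4 → 3 → 4; 5 → 6 → 2; 6 → 1 → 1.
Collecting the images, αβ = [6 3 5 4 2 1].

6 3 5 4 2 1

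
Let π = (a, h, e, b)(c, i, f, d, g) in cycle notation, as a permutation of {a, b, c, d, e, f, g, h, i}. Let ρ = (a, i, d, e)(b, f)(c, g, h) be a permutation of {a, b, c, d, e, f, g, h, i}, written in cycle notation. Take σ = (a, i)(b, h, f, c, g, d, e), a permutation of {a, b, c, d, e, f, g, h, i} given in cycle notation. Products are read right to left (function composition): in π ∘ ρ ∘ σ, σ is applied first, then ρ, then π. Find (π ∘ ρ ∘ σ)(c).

e

Apply the permutations in order: σ(c) = g, then ρ(g) = h, then π(h) = e. So (π ∘ ρ ∘ σ)(c) = e.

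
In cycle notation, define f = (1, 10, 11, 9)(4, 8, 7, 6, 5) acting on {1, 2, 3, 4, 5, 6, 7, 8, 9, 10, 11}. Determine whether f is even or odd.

The cycle lengths are 5, 4, 1, 1.
A cycle of length ℓ contributes ℓ−1 transpositions, so f is a product of 4 + 3 = 7 transpositions — odd.

odd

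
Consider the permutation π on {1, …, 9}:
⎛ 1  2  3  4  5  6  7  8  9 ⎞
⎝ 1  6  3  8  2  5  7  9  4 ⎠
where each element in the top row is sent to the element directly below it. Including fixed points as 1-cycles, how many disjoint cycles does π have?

5

The cycle decomposition is (1)(2 6 5)(3)(4 8 9)(7), which has 5 cycles (counting 1-cycles).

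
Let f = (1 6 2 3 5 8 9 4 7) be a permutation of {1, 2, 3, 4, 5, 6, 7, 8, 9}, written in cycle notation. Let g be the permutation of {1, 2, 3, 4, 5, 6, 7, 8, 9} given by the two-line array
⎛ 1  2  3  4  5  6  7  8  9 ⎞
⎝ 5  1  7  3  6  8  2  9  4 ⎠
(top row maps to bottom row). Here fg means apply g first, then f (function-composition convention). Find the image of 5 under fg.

2

First apply g: g(5) = 6, then f(6) = 2. Thus (fg)(5) = 2.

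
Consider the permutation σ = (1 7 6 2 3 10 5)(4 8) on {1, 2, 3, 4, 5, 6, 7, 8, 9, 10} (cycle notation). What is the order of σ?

The cycle type of σ is (7, 2, 1).
The order of σ is the least common multiple of its cycle lengths: lcm(7, 2) = 14.

14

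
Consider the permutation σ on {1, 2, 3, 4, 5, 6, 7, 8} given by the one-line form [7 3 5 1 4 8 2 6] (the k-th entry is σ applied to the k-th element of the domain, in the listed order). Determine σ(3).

3 is element number 3 of the domain, and entry number 3 of the one-line form is 5, so σ(3) = 5.

5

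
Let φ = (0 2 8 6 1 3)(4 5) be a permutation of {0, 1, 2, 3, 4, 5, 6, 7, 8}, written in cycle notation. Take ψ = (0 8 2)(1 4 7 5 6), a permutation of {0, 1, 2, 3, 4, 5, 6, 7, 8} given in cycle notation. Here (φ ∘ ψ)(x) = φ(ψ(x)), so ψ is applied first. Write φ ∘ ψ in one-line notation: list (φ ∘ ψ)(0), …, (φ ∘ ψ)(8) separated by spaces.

6 5 2 0 7 1 3 4 8

For each element, apply ψ then φ: 0 → 8 → 6; 1 → 4 → 5; 2 → 0 → 2; 3 → 3 → 0; 4 → 7 → 7; 5 → 6 → 1; 6 → 1 → 3; 7 → 5 → 4; 8 → 2 → 8.
So φ ∘ ψ in one-line form is 6 5 2 0 7 1 3 4 8.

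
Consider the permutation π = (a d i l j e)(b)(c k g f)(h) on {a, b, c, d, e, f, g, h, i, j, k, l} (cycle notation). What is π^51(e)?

e lies in the 6-cycle (a d i l j e).
Since the cycle has length 6, π^51 acts on it the same as π^3 (51 mod 6 = 3).
Advancing 3 steps from e: e → a → d → i.

i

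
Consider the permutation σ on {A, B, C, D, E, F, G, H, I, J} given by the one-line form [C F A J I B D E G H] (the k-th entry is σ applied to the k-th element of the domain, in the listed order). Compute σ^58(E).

J

Tracing E → I → … returns to E after 6 steps, so E lies in a 6-cycle (D J H E I G).
On a 6-cycle, σ^6 is the identity, so σ^58 = σ^4 there (58 ≡ 4 mod 6).
Advancing 4 steps from E: E → I → G → D → J.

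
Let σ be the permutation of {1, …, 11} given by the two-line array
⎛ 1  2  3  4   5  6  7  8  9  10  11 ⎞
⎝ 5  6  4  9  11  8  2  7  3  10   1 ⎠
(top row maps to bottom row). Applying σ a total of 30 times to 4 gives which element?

Tracing 4 → 9 → … returns to 4 after 3 steps, so 4 lies in a 3-cycle (3, 4, 9).
Powers repeat with period 3 on this cycle, and 30 mod 3 = 0, so σ^30(4) = σ^0(4).
So σ^30(4) = 4.

4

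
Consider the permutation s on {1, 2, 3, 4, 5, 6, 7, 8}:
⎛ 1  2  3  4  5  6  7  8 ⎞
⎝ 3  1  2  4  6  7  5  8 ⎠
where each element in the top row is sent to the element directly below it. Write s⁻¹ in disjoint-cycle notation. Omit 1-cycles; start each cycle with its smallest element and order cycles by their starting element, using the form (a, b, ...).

(1, 2, 3)(5, 7, 6)

The cycle decomposition of s is (1, 3, 2)(5, 6, 7).
Reversing each cycle (and rotating so the smallest element leads) gives s⁻¹ = (1, 2, 3)(5, 7, 6).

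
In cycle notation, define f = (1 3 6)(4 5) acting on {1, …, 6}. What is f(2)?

2 does not appear in any cycle of f, so it is a fixed point: f(2) = 2.

2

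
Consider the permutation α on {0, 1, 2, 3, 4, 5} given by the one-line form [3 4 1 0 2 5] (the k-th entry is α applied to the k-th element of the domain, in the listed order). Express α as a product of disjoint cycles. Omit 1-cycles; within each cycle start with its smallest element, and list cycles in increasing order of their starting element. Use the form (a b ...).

From 0: 0 → 3 → 0, closing the cycle (0 3).
Continuing from each remaining unvisited element yields (0 3)(1 4 2).

(0 3)(1 4 2)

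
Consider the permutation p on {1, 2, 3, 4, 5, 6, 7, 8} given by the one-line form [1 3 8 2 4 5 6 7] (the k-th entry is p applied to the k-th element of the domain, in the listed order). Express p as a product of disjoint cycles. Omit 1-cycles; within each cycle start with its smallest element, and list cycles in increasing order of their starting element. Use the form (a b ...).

(2 3 8 7 6 5 4)

Iterating p from 2 gives 2 → 3 → 8 → 7 → 6 → 5 → 4 → 2; that is the 7-cycle (2 3 8 7 6 5 4).
Continuing from each remaining unvisited element yields (2 3 8 7 6 5 4).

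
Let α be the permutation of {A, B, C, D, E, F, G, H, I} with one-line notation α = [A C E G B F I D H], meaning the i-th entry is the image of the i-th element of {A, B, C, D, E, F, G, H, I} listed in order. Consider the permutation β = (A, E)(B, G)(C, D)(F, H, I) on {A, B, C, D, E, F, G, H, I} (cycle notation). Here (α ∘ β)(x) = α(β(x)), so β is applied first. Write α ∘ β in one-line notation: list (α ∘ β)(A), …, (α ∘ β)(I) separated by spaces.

B I G E A D C H F

Chase each element through β then α: A → E → B; B → G → I; C → D → G; D → C → E; E → A → A; F → H → D; G → B → C; H → I → H; I → F → F.
So α ∘ β in one-line form is B I G E A D C H F.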